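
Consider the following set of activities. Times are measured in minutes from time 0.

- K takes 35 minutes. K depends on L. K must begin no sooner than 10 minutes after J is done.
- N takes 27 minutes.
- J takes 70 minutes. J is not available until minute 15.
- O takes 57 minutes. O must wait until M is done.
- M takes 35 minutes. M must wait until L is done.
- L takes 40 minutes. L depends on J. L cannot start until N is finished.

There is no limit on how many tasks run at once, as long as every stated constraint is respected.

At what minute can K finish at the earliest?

160

Nothing blocks N, so it runs from minute 0 to minute 27.
J cannot begin until its own release at minute 15. It runs from minute 15 to 15 + 70 = minute 85.
L has to wait for J (finishes minute 85); N (finishes minute 27). The latest of these is minute 85, so L runs minute 85 to 85 + 40 = minute 125.
For K: L (finishes minute 125); J (finishes minute 85, plus 10-minute gap → minute 95). Taking the maximum gives a start of minute 125, and it finishes at 125 + 35 = minute 160.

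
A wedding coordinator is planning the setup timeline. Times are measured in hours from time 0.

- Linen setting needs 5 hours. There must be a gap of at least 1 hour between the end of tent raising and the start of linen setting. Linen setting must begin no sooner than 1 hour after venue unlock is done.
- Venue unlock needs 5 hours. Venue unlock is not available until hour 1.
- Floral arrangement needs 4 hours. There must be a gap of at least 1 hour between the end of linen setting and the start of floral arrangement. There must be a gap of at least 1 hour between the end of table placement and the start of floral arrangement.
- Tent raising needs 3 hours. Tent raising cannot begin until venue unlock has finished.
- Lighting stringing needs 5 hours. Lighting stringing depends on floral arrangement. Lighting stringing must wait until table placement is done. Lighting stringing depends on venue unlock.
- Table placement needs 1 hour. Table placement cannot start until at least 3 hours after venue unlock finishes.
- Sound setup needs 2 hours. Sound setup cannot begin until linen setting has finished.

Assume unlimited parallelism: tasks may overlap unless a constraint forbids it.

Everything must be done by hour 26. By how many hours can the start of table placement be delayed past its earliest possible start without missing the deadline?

Venue unlock waits on its own release at hour 1, so it starts at hour 1 and finishes at 1 + 5 = hour 6.
Table placement cannot begin until venue unlock (finishes hour 6, plus 3-hour gap → hour 9). It runs from hour 9 to 9 + 1 = hour 10.

Working backward from the deadline:
Nothing follows lighting stringing; the deadline of hour 26 is its only limit. It must start by 26 − 5 = hour 21.
Floral arrangement has to be done before lighting stringing (must start by hour 21). That means finishing by hour 21, i.e. starting by 21 − 4 = hour 17.
Table placement has several dependents: floral arrangement (must start by hour 17, minus 1-hour gap → hour 16); lighting stringing (must start by hour 21). The earliest of those limits is hour 16, so table placement must start by 16 − 1 = hour 15.
So table placement can start as early as hour 9 and as late as hour 15, giving 15 − 9 = 6 hours of slack.

6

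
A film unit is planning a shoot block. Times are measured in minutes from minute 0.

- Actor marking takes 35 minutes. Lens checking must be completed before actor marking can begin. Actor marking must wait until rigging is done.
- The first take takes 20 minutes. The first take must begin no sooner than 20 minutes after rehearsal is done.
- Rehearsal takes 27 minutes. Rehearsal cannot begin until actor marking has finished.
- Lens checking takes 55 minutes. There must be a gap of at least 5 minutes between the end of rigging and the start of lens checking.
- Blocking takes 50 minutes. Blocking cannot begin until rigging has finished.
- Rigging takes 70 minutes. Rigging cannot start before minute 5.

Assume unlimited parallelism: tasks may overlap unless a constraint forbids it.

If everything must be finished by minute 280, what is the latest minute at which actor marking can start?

178

The first take must finish by minute 280; it takes 20 minutes, so it must start by 280 − 20 = minute 260.
Rehearsal feeds into the first take (must start by minute 260, minus 20-minute gap → minute 240); so rehearsal must finish by minute 240 and therefore start by minute 213.
Actor marking must finish before rehearsal (must start by minute 213). With a 35-minute duration, actor marking must start by 213 − 35 = minute 178.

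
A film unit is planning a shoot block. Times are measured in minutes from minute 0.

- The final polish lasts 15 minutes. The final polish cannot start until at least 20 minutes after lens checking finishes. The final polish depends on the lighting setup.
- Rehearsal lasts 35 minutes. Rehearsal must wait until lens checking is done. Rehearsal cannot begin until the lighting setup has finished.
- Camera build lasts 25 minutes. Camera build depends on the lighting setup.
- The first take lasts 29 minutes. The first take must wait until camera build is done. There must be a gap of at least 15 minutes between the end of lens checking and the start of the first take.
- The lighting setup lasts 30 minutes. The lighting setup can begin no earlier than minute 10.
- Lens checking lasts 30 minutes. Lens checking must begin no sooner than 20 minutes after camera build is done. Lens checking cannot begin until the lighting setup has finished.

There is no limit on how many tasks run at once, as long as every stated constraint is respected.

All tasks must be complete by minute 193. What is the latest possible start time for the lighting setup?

Rehearsal must finish by minute 193; it takes 35 minutes, so it must start by 193 − 35 = minute 158.
The final polish has no dependents, so it just needs to finish by minute 193. Starting by 193 − 15 = minute 178 achieves that.
Nothing follows the first take; the deadline of minute 193 is its only limit. It must start by 193 − 29 = minute 164.
Lens checking has several dependents: rehearsal (must start by minute 158); the final polish (must start by minute 178, minus 20-minute gap → minute 158); the first take (must start by minute 164, minus 15-minute gap → minute 149). The earliest of those limits is minute 149, so lens checking must start by 149 − 30 = minute 119.
For camera build: lens checking (must start by minute 119, minus 20-minute gap → minute 99); the first take (must start by minute 164). The most restrictive is minute 99; with a 25-minute duration, camera build must start by minute 74.
The lighting setup must finish in time for camera build (must start by minute 74); lens checking (must start by minute 119); rehearsal (must start by minute 158); the final polish (must start by minute 178). The tightest is minute 74, so the lighting setup must start by 74 − 30 = minute 44.

44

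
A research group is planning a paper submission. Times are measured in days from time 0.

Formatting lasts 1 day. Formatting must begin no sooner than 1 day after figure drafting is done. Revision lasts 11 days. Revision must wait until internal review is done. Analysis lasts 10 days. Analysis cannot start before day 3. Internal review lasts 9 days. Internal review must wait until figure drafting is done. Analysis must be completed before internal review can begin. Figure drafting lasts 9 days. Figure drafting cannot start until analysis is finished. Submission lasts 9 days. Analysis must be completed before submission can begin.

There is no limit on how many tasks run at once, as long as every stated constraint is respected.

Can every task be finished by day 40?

After its own release at day 3, analysis can start at day 3 and finishes at day 13.
Submission cannot begin until analysis (finishes day 13). It runs from day 13 to 13 + 9 = day 22.
After analysis (finishes day 13), figure drafting can start at day 13 and finishes at day 22.
After figure drafting (finishes day 22, plus 1-day gap → day 23), formatting can start at day 23 and finishes at day 24.
Internal review cannot start until figure drafting (finishes day 22); analysis (finishes day 13). The controlling bound is day 22, so internal review finishes at 22 + 9 = day 31.
After internal review (finishes day 31), revision can start at day 31 and finishes at day 42.
The earliest everything can be done is day 42, which is after the deadline of 40, so it is not possible.

No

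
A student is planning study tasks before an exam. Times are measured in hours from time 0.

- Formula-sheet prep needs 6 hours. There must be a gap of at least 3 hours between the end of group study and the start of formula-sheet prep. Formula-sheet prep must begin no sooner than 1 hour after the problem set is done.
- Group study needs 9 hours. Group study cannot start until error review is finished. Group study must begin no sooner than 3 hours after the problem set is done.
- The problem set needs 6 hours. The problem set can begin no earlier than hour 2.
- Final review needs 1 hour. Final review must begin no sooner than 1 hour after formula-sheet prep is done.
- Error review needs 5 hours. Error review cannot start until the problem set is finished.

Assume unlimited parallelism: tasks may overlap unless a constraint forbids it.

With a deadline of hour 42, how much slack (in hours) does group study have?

9

The problem set waits on its own release at hour 2, so it starts at hour 2 and finishes at 2 + 6 = hour 8.
After the problem set (finishes hour 8), error review can start at hour 8 and finishes at hour 13.
Group study has to wait for error review (finishes hour 13); the problem set (finishes hour 8, plus 3-hour gap → hour 11). The latest of these is hour 13, so group study runs hour 13 to 13 + 9 = hour 22.

Working backward from the deadline:
Nothing follows final review; the deadline of hour 42 is its only limit. It must start by 42 − 1 = hour 41.
Formula-sheet prep has to be done before final review (must start by hour 41, minus 1-hour gap → hour 40). That means finishing by hour 40, i.e. starting by 40 − 6 = hour 34.
Group study must finish before formula-sheet prep (must start by hour 34, minus 3-hour gap → hour 31). With a 9-hour duration, group study must start by 31 − 9 = hour 22.
So group study can start as early as hour 13 and as late as hour 22, giving 22 − 13 = 9 hours of slack.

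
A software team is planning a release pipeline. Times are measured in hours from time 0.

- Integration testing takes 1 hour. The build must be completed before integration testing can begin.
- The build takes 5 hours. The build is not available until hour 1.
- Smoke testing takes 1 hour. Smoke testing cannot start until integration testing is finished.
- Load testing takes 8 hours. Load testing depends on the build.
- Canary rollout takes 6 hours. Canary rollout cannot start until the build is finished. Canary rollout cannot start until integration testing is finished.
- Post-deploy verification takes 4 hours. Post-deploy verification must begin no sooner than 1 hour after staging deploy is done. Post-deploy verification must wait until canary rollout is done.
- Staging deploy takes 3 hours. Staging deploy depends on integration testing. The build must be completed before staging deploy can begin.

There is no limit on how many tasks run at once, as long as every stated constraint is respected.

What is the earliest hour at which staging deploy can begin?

The build cannot begin until its own release at hour 1. It runs from hour 1 to 1 + 5 = hour 6.
Integration testing waits on the build (finishes hour 6), so it starts at hour 6 and finishes at 6 + 1 = hour 7.
Staging deploy waits on integration testing (finishes hour 7); the build (finishes hour 6). The latest of these is hour 7, which is the earliest staging deploy can start.

7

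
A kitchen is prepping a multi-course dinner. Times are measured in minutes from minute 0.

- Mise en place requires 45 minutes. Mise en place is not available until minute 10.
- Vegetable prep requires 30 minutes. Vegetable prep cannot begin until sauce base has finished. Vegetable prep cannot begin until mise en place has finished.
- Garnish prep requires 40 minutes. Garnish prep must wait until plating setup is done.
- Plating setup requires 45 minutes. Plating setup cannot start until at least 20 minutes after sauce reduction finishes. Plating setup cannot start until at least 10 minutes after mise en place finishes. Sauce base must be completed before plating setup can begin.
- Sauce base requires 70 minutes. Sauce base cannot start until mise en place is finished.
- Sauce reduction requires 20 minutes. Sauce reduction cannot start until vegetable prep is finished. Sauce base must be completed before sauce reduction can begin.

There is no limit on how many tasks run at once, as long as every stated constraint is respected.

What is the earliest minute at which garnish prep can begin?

240

Mise en place waits on its own release at minute 10, so it starts at minute 10 and finishes at 10 + 45 = minute 55.
Sauce base cannot begin until mise en place (finishes minute 55). It runs from minute 55 to 55 + 70 = minute 125.
Vegetable prep cannot start until sauce base (finishes minute 125); mise en place (finishes minute 55). The controlling bound is minute 125, so vegetable prep finishes at 125 + 30 = minute 155.
Sauce reduction cannot start until vegetable prep (finishes minute 155); sauce base (finishes minute 125). The controlling bound is minute 155, so sauce reduction finishes at 155 + 20 = minute 175.
For plating setup: sauce reduction (finishes minute 175, plus 20-minute gap → minute 195); mise en place (finishes minute 55, plus 10-minute gap → minute 65); sauce base (finishes minute 125). Taking the maximum gives a start of minute 195, and it finishes at 195 + 45 = minute 240.
Garnish prep waits on plating setup (finishes minute 240), so the earliest it can start is minute 240.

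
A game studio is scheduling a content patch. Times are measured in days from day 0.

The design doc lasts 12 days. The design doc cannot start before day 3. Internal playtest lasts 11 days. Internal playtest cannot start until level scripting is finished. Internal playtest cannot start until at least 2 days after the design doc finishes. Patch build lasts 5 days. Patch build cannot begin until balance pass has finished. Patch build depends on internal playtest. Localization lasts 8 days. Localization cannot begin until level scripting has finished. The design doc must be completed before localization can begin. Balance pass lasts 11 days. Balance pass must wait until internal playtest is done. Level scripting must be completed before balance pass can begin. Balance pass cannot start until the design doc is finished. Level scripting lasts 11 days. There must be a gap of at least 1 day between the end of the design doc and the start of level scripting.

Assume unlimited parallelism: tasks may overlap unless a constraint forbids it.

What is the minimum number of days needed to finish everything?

54

The design doc waits on its own release at day 3, so it starts at day 3 and finishes at 3 + 12 = day 15.
Level scripting waits on the design doc (finishes day 15, plus 1-day gap → day 16), so it starts at day 16 and finishes at 16 + 11 = day 27.
Localization cannot start until level scripting (finishes day 27); the design doc (finishes day 15). The controlling bound is day 27, so localization finishes at 27 + 8 = day 35.
Internal playtest cannot start until level scripting (finishes day 27); the design doc (finishes day 15, plus 2-day gap → day 17). The controlling bound is day 27, so internal playtest finishes at 27 + 11 = day 38.
Balance pass has to wait for internal playtest (finishes day 38); level scripting (finishes day 27); the design doc (finishes day 15). The latest of these is day 38, so balance pass runs day 38 to 38 + 11 = day 49.
Patch build has to wait for balance pass (finishes day 49); internal playtest (finishes day 38). The latest of these is day 49, so patch build runs day 49 to 49 + 5 = day 54.
All tasks are finished once the last one completes. Finish times: The design doc at 15, Level scripting at 27, Internal playtest at 38, Balance pass at 49, Localization at 35, Patch build at 54. The latest is day 54.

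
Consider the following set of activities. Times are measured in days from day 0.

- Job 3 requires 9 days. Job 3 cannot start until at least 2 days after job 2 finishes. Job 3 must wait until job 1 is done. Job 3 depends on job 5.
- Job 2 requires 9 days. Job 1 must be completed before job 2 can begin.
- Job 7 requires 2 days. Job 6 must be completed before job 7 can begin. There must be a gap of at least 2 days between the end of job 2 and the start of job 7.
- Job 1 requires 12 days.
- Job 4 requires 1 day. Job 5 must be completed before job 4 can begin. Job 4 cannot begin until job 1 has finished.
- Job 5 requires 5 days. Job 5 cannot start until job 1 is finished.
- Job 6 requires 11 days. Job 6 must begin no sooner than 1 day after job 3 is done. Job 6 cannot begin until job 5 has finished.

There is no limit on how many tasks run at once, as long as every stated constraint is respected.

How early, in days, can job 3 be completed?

32

Nothing blocks job 1, so it runs from day 0 to day 12.
After job 1 (finishes day 12), job 5 can start at day 12 and finishes at day 17.
Job 2 waits on job 1 (finishes day 12), so it starts at day 12 and finishes at 12 + 9 = day 21.
Job 3 has to wait for job 2 (finishes day 21, plus 2-day gap → day 23); job 1 (finishes day 12); job 5 (finishes day 17). The latest of these is day 23, so job 3 runs day 23 to 23 + 9 = day 32.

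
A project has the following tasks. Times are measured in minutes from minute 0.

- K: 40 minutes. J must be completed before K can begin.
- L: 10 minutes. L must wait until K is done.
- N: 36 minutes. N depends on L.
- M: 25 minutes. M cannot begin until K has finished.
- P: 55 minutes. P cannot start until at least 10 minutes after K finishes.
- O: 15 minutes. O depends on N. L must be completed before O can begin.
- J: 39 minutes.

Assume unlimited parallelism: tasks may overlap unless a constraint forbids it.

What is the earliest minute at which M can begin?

79

J has no prerequisites, so it starts at minute 0 and finishes at minute 39.
K waits on J (finishes minute 39), so it starts at minute 39 and finishes at 39 + 40 = minute 79.
M waits on K (finishes minute 79), so the earliest it can start is minute 79.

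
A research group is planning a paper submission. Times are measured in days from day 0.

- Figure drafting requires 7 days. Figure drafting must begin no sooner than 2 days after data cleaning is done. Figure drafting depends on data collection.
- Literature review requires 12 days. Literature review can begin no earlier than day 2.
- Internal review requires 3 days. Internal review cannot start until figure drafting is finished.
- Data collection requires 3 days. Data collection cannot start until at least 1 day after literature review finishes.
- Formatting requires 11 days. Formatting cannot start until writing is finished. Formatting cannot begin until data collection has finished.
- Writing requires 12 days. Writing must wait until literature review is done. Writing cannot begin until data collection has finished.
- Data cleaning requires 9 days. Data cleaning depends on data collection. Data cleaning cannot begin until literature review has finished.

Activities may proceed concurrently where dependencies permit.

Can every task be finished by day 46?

Yes

Literature review waits on its own release at day 2, so it starts at day 2 and finishes at 2 + 12 = day 14.
After literature review (finishes day 14, plus 1-day gap → day 15), data collection can start at day 15 and finishes at day 18.
For writing: literature review (finishes day 14); data collection (finishes day 18). Taking the maximum gives a start of day 18, and it finishes at 18 + 12 = day 30.
Formatting has to wait for writing (finishes day 30); data collection (finishes day 18). The latest of these is day 30, so formatting runs day 30 to 30 + 11 = day 41.
Data cleaning has to wait for data collection (finishes day 18); literature review (finishes day 14). The latest of these is day 18, so data cleaning runs day 18 to 18 + 9 = day 27.
Figure drafting cannot start until data cleaning (finishes day 27, plus 2-day gap → day 29); data collection (finishes day 18). The controlling bound is day 29, so figure drafting finishes at 29 + 7 = day 36.
After figure drafting (finishes day 36), internal review can start at day 36 and finishes at day 39.
Every task is finished by day 41, which is no later than the deadline of 46, so the schedule is feasible.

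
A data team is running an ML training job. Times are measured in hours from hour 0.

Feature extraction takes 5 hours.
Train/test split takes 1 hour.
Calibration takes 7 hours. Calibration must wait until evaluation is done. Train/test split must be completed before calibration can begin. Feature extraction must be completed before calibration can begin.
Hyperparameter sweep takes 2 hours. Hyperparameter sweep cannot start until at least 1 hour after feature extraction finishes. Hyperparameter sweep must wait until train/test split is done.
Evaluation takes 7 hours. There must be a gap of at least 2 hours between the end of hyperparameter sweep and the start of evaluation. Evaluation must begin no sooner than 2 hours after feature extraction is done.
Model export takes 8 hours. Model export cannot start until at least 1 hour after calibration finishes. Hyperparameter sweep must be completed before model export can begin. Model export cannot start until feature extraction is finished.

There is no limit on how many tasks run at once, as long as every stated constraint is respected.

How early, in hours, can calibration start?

17

Train/test split can start immediately at hour 0; it finishes at hour 1.
Feature extraction can start immediately at hour 0; it finishes at hour 5.
Hyperparameter sweep cannot start until feature extraction (finishes hour 5, plus 1-hour gap → hour 6); train/test split (finishes hour 1). The controlling bound is hour 6, so hyperparameter sweep finishes at 6 + 2 = hour 8.
Evaluation cannot start until hyperparameter sweep (finishes hour 8, plus 2-hour gap → hour 10); feature extraction (finishes hour 5, plus 2-hour gap → hour 7). The controlling bound is hour 10, so evaluation finishes at 10 + 7 = hour 17.
Calibration waits on evaluation (finishes hour 17); train/test split (finishes hour 1); feature extraction (finishes hour 5). The latest of these is hour 17, which is the earliest calibration can start.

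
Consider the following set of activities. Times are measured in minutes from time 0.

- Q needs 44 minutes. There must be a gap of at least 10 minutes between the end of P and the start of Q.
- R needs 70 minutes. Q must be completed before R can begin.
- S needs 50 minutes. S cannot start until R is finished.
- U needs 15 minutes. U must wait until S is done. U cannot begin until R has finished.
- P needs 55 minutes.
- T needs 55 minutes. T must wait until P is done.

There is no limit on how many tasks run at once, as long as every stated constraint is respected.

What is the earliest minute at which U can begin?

P has no prerequisites, so it starts at minute 0 and finishes at minute 55.
Q cannot begin until P (finishes minute 55, plus 10-minute gap → minute 65). It runs from minute 65 to 65 + 44 = minute 109.
After Q (finishes minute 109), R can start at minute 109 and finishes at minute 179.
S waits on R (finishes minute 179), so it starts at minute 179 and finishes at 179 + 50 = minute 229.
U waits on S (finishes minute 229); R (finishes minute 179). The latest of these is minute 229, which is the earliest U can start.

229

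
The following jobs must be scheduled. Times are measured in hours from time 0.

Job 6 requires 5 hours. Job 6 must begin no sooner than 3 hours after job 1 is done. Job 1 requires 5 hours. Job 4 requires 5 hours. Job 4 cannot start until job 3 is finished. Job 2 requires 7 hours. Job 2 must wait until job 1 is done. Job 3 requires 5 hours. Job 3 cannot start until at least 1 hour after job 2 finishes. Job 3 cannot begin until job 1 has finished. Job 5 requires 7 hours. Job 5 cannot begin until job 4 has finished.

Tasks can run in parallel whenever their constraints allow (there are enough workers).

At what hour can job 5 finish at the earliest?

30

Nothing blocks job 1, so it runs from hour 0 to hour 5.
After job 1 (finishes hour 5), job 2 can start at hour 5 and finishes at hour 12.
Job 3 needs all of job 2 (finishes hour 12, plus 1-hour gap → hour 13); job 1 (finishes hour 5). That puts its earliest start at hour 13; it finishes at 13 + 5 = hour 18.
After job 3 (finishes hour 18), job 4 can start at hour 18 and finishes at hour 23.
After job 4 (finishes hour 23), job 5 can start at hour 23 and finishes at hour 30.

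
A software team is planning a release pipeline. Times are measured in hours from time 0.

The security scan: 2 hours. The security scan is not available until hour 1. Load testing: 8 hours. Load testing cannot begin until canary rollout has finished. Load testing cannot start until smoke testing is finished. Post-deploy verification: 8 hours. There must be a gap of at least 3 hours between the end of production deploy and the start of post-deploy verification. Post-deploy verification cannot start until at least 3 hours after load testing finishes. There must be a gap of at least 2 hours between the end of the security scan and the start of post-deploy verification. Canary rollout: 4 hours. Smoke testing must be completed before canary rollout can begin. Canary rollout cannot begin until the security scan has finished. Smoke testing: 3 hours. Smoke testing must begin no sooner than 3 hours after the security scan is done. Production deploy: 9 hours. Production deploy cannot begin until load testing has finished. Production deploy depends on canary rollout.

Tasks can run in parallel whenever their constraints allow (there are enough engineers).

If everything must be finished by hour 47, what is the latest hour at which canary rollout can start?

Post-deploy verification has no dependents, so it just needs to finish by hour 47. Starting by 47 − 8 = hour 39 achieves that.
Production deploy has to be done before post-deploy verification (must start by hour 39, minus 3-hour gap → hour 36). That means finishing by hour 36, i.e. starting by 36 − 9 = hour 27.
Load testing must finish in time for production deploy (must start by hour 27); post-deploy verification (must start by hour 39, minus 3-hour gap → hour 36). The tightest is hour 27, so load testing must start by 27 − 8 = hour 19.
For canary rollout: load testing (must start by hour 19); production deploy (must start by hour 27). The most restrictive is hour 19; with a 4-hour duration, canary rollout must start by hour 15.

15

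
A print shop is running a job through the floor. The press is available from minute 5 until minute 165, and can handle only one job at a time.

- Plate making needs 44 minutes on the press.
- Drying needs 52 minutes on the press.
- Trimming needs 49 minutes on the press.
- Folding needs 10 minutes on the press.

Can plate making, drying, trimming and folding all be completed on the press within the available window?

The press window is 165 − 5 = 160 minutes.
Running back to back, the jobs need 44 + 52 + 49 + 10 = 155 minutes on the press.
Since 155 ≤ 160, they fit within the window.

Yes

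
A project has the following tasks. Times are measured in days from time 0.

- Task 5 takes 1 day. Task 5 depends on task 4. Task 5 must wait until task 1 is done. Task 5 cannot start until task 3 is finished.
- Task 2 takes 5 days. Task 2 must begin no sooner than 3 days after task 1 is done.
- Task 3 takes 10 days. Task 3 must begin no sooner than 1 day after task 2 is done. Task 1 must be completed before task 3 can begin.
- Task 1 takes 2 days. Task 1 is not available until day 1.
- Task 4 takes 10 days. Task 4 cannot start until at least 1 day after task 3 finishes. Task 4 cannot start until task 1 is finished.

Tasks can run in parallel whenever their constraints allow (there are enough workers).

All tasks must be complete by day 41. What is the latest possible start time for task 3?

19

Task 5 must finish by day 41; it takes 1 day, so it must start by 41 − 1 = day 40.
Task 4 has to be done before task 5 (must start by day 40). That means finishing by day 40, i.e. starting by 40 − 10 = day 30.
Task 3 has several dependents: task 4 (must start by day 30, minus 1-day gap → day 29); task 5 (must start by day 40). The earliest of those limits is day 29, so task 3 must start by 29 − 10 = day 19.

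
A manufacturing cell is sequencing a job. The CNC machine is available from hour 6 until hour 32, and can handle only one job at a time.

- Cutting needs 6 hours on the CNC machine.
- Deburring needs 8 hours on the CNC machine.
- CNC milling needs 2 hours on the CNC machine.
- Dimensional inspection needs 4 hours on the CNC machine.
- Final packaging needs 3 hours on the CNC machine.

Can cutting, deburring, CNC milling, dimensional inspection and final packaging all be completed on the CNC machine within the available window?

Yes

The CNC machine window is 32 − 6 = 26 hours.
Running back to back, the jobs need 6 + 8 + 2 + 4 + 3 = 23 hours on the CNC machine.
Since 23 ≤ 26, they fit within the window.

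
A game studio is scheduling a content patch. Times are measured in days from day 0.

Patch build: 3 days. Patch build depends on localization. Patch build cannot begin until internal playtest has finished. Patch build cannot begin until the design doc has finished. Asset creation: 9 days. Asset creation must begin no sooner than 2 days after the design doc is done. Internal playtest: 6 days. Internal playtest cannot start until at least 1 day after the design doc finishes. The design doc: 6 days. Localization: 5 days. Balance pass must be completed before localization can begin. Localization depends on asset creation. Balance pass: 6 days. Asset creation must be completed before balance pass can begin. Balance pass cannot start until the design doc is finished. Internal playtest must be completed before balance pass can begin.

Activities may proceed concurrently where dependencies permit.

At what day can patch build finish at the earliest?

Nothing blocks the design doc, so it runs from day 0 to day 6.
Internal playtest waits on the design doc (finishes day 6, plus 1-day gap → day 7), so it starts at day 7 and finishes at 7 + 6 = day 13.
Asset creation cannot begin until the design doc (finishes day 6, plus 2-day gap → day 8). It runs from day 8 to 8 + 9 = day 17.
For balance pass: asset creation (finishes day 17); the design doc (finishes day 6); internal playtest (finishes day 13). Taking the maximum gives a start of day 17, and it finishes at 17 + 6 = day 23.
Localization cannot start until balance pass (finishes day 23); asset creation (finishes day 17). The controlling bound is day 23, so localization finishes at 23 + 5 = day 28.
Patch build cannot start until localization (finishes day 28); internal playtest (finishes day 13); the design doc (finishes day 6). The controlling bound is day 28, so patch build finishes at 28 + 3 = day 31.

31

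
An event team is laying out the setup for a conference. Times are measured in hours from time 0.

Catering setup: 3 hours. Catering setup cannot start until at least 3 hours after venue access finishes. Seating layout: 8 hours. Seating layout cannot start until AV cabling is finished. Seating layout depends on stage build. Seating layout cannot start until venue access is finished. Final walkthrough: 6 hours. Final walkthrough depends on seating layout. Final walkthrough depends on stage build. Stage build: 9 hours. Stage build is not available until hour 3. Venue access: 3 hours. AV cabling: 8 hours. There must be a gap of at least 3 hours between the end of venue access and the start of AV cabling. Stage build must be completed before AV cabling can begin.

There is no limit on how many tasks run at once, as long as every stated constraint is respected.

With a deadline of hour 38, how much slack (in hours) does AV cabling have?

Stage build cannot begin until its own release at hour 3. It runs from hour 3 to 3 + 9 = hour 12.
Nothing blocks venue access, so it runs from hour 0 to hour 3.
AV cabling needs all of venue access (finishes hour 3, plus 3-hour gap → hour 6); stage build (finishes hour 12). That puts its earliest start at hour 12; it finishes at 12 + 8 = hour 20.

Working backward from the deadline:
Final walkthrough has no dependents, so it just needs to finish by hour 38. Starting by 38 − 6 = hour 32 achieves that.
Seating layout feeds into final walkthrough (must start by hour 32); so seating layout must finish by hour 32 and therefore start by hour 24.
AV cabling has to be done before seating layout (must start by hour 24). That means finishing by hour 24, i.e. starting by 24 − 8 = hour 16.
So AV cabling can start as early as hour 12 and as late as hour 16, giving 16 − 12 = 4 hours of slack.

4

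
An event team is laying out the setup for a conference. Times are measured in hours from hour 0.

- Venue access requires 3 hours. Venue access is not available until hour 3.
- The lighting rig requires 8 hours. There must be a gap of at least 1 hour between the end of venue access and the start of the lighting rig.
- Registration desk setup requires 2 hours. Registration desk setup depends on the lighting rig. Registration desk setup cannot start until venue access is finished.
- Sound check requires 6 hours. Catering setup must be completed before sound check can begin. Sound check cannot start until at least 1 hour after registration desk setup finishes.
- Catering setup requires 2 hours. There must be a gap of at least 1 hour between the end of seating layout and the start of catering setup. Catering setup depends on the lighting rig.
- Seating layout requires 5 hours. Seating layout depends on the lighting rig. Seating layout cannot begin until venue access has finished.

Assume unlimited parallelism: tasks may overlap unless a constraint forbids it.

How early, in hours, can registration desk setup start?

15

Venue access waits on its own release at hour 3, so it starts at hour 3 and finishes at 3 + 3 = hour 6.
The lighting rig waits on venue access (finishes hour 6, plus 1-hour gap → hour 7), so it starts at hour 7 and finishes at 7 + 8 = hour 15.
Registration desk setup waits on the lighting rig (finishes hour 15); venue access (finishes hour 6). The latest of these is hour 15, which is the earliest registration desk setup can start.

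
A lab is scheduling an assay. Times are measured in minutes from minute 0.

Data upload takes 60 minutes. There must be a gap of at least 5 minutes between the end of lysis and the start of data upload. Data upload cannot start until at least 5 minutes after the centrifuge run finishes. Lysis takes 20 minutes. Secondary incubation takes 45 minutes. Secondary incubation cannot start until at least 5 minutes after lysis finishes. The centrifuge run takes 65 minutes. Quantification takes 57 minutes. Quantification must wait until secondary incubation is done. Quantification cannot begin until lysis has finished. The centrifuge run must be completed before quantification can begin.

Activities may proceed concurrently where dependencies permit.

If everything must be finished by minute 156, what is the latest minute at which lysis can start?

29

Nothing follows quantification; the deadline of minute 156 is its only limit. It must start by 156 − 57 = minute 99.
Secondary incubation feeds into quantification (must start by minute 99); so secondary incubation must finish by minute 99 and therefore start by minute 54.
To finish by minute 156, data upload (duration 60) must start no later than minute 96.
For lysis: secondary incubation (must start by minute 54, minus 5-minute gap → minute 49); quantification (must start by minute 99); data upload (must start by minute 96, minus 5-minute gap → minute 91). The most restrictive is minute 49; with a 20-minute duration, lysis must start by minute 29.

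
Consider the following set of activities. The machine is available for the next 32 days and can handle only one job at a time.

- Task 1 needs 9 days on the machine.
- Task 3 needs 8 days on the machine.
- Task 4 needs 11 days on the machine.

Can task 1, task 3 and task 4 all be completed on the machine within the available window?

Yes

Running back to back, the jobs need 9 + 8 + 11 = 28 days on the machine.
Since 28 ≤ 32, they fit within the window.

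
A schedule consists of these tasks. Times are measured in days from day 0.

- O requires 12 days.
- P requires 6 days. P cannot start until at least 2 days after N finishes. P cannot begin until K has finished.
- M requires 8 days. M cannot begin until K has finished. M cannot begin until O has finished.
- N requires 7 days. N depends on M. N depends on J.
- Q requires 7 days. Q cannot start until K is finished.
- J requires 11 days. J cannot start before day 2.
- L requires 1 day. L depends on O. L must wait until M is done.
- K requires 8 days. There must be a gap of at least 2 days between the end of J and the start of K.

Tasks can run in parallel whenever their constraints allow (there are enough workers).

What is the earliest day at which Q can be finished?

J cannot begin until its own release at day 2. It runs from day 2 to 2 + 11 = day 13.
K waits on J (finishes day 13, plus 2-day gap → day 15), so it starts at day 15 and finishes at 15 + 8 = day 23.
Q waits on K (finishes day 23), so it starts at day 23 and finishes at 23 + 7 = day 30.

30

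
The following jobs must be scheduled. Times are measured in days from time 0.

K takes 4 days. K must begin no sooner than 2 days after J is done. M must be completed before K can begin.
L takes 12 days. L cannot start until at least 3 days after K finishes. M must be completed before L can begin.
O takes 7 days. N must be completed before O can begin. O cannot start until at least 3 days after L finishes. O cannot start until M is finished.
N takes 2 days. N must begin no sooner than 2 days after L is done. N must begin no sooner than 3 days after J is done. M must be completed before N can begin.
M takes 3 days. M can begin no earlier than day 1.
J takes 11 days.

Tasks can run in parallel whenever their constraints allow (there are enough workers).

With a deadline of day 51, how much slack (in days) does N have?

M cannot begin until its own release at day 1. It runs from day 1 to 1 + 3 = day 4.
J has no prerequisites, so it starts at day 0 and finishes at day 11.
K has to wait for J (finishes day 11, plus 2-day gap → day 13); M (finishes day 4). The latest of these is day 13, so K runs day 13 to 13 + 4 = day 17.
L cannot start until K (finishes day 17, plus 3-day gap → day 20); M (finishes day 4). The controlling bound is day 20, so L finishes at 20 + 12 = day 32.
N cannot start until L (finishes day 32, plus 2-day gap → day 34); J (finishes day 11, plus 3-day gap → day 14); M (finishes day 4). The controlling bound is day 34, so N finishes at 34 + 2 = day 36.

Working backward from the deadline:
Nothing follows O; the deadline of day 51 is its only limit. It must start by 51 − 7 = day 44.
N must finish before O (must start by day 44). With a 2-day duration, N must start by 44 − 2 = day 42.
So N can start as early as day 34 and as late as day 42, giving 42 − 34 = 8 days of slack.

8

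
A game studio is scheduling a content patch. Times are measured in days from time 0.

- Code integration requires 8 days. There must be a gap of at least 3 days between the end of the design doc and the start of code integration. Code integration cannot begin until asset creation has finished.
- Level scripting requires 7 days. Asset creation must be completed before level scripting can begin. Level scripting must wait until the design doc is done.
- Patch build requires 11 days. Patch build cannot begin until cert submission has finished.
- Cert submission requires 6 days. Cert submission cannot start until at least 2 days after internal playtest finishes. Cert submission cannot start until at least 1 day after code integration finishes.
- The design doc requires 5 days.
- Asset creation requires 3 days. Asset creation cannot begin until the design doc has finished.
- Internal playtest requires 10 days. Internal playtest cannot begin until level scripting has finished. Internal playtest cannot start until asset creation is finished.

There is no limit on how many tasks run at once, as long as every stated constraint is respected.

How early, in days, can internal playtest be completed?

25

The design doc can start immediately at day 0; it finishes at day 5.
After the design doc (finishes day 5), asset creation can start at day 5 and finishes at day 8.
Level scripting cannot start until asset creation (finishes day 8); the design doc (finishes day 5). The controlling bound is day 8, so level scripting finishes at 8 + 7 = day 15.
Internal playtest needs all of level scripting (finishes day 15); asset creation (finishes day 8). That puts its earliest start at day 15; it finishes at 15 + 10 = day 25.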